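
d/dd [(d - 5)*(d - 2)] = 2*d - 7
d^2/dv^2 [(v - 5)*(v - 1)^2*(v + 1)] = 12*v^2 - 36*v + 8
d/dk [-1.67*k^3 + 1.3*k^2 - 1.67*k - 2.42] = -5.01*k^2 + 2.6*k - 1.67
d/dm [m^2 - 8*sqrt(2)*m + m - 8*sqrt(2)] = 2*m - 8*sqrt(2) + 1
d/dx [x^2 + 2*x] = 2*x + 2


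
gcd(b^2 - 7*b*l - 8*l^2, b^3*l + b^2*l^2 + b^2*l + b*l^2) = b + l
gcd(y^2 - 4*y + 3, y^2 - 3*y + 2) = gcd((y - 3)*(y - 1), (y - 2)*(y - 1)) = y - 1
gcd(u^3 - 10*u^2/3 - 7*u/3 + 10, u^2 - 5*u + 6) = u^2 - 5*u + 6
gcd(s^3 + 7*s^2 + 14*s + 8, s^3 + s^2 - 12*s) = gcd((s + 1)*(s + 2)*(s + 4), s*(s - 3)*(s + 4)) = s + 4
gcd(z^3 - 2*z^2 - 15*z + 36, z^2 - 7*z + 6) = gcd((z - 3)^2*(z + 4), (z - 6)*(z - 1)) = 1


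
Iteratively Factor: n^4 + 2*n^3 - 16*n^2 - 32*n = (n)*(n^3 + 2*n^2 - 16*n - 32) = n*(n + 4)*(n^2 - 2*n - 8) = n*(n + 2)*(n + 4)*(n - 4)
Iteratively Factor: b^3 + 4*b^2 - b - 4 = (b - 1)*(b^2 + 5*b + 4) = (b - 1)*(b + 4)*(b + 1)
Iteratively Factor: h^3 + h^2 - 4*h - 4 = (h - 2)*(h^2 + 3*h + 2) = (h - 2)*(h + 1)*(h + 2)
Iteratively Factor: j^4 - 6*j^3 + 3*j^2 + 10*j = (j)*(j^3 - 6*j^2 + 3*j + 10) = j*(j - 2)*(j^2 - 4*j - 5) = j*(j - 5)*(j - 2)*(j + 1)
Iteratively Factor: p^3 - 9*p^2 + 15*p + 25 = (p - 5)*(p^2 - 4*p - 5) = (p - 5)^2*(p + 1)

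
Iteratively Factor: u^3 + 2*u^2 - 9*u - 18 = (u + 3)*(u^2 - u - 6) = (u - 3)*(u + 3)*(u + 2)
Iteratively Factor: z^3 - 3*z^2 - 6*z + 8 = (z + 2)*(z^2 - 5*z + 4) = (z - 1)*(z + 2)*(z - 4)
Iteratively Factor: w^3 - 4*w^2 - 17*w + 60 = (w - 3)*(w^2 - w - 20) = (w - 3)*(w + 4)*(w - 5)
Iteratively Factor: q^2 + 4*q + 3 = (q + 1)*(q + 3)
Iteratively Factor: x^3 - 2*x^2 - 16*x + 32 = (x + 4)*(x^2 - 6*x + 8) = (x - 2)*(x + 4)*(x - 4)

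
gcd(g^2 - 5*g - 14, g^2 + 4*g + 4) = g + 2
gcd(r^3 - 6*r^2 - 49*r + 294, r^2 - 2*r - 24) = r - 6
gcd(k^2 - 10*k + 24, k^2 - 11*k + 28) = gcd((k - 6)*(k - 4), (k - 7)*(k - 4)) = k - 4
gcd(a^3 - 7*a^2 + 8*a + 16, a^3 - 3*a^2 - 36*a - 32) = a + 1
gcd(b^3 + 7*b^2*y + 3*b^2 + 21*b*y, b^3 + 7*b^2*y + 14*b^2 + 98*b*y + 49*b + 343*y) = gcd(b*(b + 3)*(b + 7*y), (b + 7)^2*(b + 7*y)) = b + 7*y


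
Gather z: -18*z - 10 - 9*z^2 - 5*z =-9*z^2 - 23*z - 10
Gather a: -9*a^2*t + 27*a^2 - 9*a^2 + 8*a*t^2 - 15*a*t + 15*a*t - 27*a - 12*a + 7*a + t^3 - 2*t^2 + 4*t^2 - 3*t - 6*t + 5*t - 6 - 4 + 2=a^2*(18 - 9*t) + a*(8*t^2 - 32) + t^3 + 2*t^2 - 4*t - 8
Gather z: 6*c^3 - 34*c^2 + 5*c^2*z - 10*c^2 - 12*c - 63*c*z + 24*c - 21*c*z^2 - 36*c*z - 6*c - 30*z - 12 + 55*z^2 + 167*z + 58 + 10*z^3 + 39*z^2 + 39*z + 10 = 6*c^3 - 44*c^2 + 6*c + 10*z^3 + z^2*(94 - 21*c) + z*(5*c^2 - 99*c + 176) + 56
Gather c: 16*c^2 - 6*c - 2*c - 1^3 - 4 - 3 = 16*c^2 - 8*c - 8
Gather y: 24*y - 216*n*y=y*(24 - 216*n)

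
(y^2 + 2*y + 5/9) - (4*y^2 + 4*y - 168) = -3*y^2 - 2*y + 1517/9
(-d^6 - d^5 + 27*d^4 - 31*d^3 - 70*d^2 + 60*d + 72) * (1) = -d^6 - d^5 + 27*d^4 - 31*d^3 - 70*d^2 + 60*d + 72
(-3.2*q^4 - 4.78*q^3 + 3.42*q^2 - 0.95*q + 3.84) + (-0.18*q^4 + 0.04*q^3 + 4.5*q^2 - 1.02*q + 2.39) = -3.38*q^4 - 4.74*q^3 + 7.92*q^2 - 1.97*q + 6.23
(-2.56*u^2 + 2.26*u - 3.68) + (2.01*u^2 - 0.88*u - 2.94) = -0.55*u^2 + 1.38*u - 6.62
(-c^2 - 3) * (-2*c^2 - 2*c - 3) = 2*c^4 + 2*c^3 + 9*c^2 + 6*c + 9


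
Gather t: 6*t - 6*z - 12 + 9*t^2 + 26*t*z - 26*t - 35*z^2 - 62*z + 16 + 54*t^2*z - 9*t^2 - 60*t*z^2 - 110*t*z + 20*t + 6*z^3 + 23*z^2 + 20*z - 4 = 54*t^2*z + t*(-60*z^2 - 84*z) + 6*z^3 - 12*z^2 - 48*z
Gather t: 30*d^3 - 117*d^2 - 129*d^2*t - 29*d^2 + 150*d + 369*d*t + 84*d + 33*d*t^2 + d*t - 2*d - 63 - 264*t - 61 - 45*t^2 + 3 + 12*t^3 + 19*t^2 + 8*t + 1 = 30*d^3 - 146*d^2 + 232*d + 12*t^3 + t^2*(33*d - 26) + t*(-129*d^2 + 370*d - 256) - 120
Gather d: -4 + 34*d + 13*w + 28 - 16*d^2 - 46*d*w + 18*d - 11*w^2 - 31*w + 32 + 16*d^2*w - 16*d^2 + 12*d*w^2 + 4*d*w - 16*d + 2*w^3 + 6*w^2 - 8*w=d^2*(16*w - 32) + d*(12*w^2 - 42*w + 36) + 2*w^3 - 5*w^2 - 26*w + 56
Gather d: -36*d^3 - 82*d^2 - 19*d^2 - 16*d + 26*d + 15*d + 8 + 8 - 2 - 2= -36*d^3 - 101*d^2 + 25*d + 12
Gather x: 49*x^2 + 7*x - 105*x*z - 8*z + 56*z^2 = 49*x^2 + x*(7 - 105*z) + 56*z^2 - 8*z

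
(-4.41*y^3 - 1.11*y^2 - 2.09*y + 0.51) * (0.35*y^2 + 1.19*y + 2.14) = -1.5435*y^5 - 5.6364*y^4 - 11.4898*y^3 - 4.684*y^2 - 3.8657*y + 1.0914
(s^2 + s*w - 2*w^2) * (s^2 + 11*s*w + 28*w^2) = s^4 + 12*s^3*w + 37*s^2*w^2 + 6*s*w^3 - 56*w^4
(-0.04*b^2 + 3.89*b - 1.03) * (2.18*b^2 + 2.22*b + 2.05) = -0.0872*b^4 + 8.3914*b^3 + 6.3084*b^2 + 5.6879*b - 2.1115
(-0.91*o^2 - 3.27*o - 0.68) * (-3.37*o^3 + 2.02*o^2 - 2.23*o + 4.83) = 3.0667*o^5 + 9.1817*o^4 - 2.2845*o^3 + 1.5232*o^2 - 14.2777*o - 3.2844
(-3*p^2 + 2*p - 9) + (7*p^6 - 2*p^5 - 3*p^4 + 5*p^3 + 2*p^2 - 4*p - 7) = 7*p^6 - 2*p^5 - 3*p^4 + 5*p^3 - p^2 - 2*p - 16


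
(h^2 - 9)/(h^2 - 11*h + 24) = (h + 3)/(h - 8)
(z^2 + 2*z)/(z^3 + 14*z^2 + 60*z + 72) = z/(z^2 + 12*z + 36)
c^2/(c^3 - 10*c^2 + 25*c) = c/(c^2 - 10*c + 25)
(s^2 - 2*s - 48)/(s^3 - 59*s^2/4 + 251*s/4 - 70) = 4*(s + 6)/(4*s^2 - 27*s + 35)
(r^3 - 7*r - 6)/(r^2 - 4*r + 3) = (r^2 + 3*r + 2)/(r - 1)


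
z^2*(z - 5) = z^3 - 5*z^2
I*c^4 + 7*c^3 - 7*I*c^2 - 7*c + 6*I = (c - 1)*(c - 6*I)*(c - I)*(I*c + I)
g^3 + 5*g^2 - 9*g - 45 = (g - 3)*(g + 3)*(g + 5)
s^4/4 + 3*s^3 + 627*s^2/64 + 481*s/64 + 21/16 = (s/4 + 1)*(s + 1/4)*(s + 3/4)*(s + 7)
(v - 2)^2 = v^2 - 4*v + 4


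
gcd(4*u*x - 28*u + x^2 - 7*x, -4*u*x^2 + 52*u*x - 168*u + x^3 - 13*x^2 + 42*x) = x - 7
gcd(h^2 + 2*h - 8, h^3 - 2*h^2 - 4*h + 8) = h - 2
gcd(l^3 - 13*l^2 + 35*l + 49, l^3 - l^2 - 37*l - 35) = l^2 - 6*l - 7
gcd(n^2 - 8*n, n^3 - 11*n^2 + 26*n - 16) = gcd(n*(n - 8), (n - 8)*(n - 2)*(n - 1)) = n - 8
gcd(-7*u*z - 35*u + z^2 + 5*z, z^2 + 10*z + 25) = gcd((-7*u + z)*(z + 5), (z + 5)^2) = z + 5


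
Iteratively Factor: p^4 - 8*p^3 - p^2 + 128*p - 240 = (p - 4)*(p^3 - 4*p^2 - 17*p + 60) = (p - 4)*(p - 3)*(p^2 - p - 20) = (p - 5)*(p - 4)*(p - 3)*(p + 4)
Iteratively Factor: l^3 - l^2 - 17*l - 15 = (l + 1)*(l^2 - 2*l - 15) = (l - 5)*(l + 1)*(l + 3)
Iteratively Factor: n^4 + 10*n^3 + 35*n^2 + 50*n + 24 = (n + 1)*(n^3 + 9*n^2 + 26*n + 24) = (n + 1)*(n + 4)*(n^2 + 5*n + 6) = (n + 1)*(n + 2)*(n + 4)*(n + 3)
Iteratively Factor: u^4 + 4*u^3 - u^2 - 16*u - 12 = (u + 3)*(u^3 + u^2 - 4*u - 4) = (u + 2)*(u + 3)*(u^2 - u - 2) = (u + 1)*(u + 2)*(u + 3)*(u - 2)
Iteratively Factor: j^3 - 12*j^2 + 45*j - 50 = (j - 5)*(j^2 - 7*j + 10) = (j - 5)^2*(j - 2)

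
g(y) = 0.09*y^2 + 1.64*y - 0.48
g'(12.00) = 3.80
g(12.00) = 32.16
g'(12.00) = 3.80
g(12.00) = 32.16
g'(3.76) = 2.32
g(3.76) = 6.96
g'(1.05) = 1.83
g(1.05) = 1.34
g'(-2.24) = 1.24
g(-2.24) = -3.70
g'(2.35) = 2.06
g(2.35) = 3.87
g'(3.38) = 2.25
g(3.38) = 6.09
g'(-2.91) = 1.12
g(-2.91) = -4.49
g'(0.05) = 1.65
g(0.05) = -0.40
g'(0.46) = 1.72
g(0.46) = 0.29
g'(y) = 0.18*y + 1.64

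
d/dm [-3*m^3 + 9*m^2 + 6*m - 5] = -9*m^2 + 18*m + 6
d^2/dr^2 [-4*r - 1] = 0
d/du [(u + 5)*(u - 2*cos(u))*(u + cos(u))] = -(u + 5)*(u - 2*cos(u))*(sin(u) - 1) + (u + 5)*(u + cos(u))*(2*sin(u) + 1) + (u - 2*cos(u))*(u + cos(u))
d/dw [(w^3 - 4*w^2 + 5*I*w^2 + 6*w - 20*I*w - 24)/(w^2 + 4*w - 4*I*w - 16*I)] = (w^4 + w^3*(8 - 8*I) + w^2*(-2 + 8*I) + w*(208 + 128*I) - 224 - 192*I)/(w^4 + w^3*(8 - 8*I) - 64*I*w^2 + w*(-128 - 128*I) - 256)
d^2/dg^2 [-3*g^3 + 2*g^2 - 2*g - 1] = 4 - 18*g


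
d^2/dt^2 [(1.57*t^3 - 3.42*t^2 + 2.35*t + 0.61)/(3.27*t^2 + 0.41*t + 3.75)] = (2.8421709430404e-14*t^5 - 5.6843418860808e-14*t^4 + 21.450602*t^3 + 305.245764*t^2 - 35.525538*t - 118.168918)/(34.965783*t^6 + 13.152267*t^5 + 121.944186*t^4 + 30.234671*t^3 + 139.84425*t^2 + 17.296875*t + 52.734375)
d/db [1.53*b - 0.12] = 1.53000000000000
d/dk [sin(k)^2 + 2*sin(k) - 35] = 2*(sin(k) + 1)*cos(k)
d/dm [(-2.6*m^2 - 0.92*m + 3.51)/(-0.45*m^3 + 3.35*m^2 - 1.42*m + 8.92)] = (-1.17*m^4 - 0.827999999999999*m^3 + 11.5125*m^2 - 69.901*m - 3.2222)/(0.2025*m^6 - 3.015*m^5 + 12.5005*m^4 - 17.542*m^3 + 61.7804*m^2 - 25.3328*m + 79.5664)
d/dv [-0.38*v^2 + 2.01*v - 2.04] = 2.01 - 0.76*v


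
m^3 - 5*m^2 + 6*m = m*(m - 3)*(m - 2)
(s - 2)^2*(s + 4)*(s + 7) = s^4 + 7*s^3 - 12*s^2 - 68*s + 112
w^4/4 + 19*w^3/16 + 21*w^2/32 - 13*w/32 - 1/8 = (w/4 + 1)*(w - 1/2)*(w + 1/4)*(w + 1)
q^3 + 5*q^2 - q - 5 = (q - 1)*(q + 1)*(q + 5)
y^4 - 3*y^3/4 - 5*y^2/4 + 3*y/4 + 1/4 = (y - 1)^2*(y + 1/4)*(y + 1)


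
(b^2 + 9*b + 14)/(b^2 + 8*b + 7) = (b + 2)/(b + 1)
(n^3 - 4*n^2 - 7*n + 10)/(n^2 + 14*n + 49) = (n^3 - 4*n^2 - 7*n + 10)/(n^2 + 14*n + 49)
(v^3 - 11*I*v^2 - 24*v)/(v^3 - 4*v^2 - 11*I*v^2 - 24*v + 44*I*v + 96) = v/(v - 4)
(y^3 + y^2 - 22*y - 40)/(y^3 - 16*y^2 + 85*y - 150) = (y^2 + 6*y + 8)/(y^2 - 11*y + 30)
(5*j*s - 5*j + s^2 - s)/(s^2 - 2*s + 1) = (5*j + s)/(s - 1)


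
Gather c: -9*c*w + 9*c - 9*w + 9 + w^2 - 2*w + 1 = c*(9 - 9*w) + w^2 - 11*w + 10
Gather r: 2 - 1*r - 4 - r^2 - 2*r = -r^2 - 3*r - 2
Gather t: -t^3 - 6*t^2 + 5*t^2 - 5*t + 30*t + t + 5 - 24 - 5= -t^3 - t^2 + 26*t - 24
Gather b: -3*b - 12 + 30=18 - 3*b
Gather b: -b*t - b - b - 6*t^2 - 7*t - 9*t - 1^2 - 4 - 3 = b*(-t - 2) - 6*t^2 - 16*t - 8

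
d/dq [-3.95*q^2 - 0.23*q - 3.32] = -7.9*q - 0.23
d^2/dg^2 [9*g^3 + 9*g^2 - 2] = 54*g + 18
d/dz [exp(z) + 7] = exp(z)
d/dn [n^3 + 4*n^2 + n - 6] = 3*n^2 + 8*n + 1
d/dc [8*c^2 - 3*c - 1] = 16*c - 3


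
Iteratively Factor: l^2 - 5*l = (l - 5)*(l)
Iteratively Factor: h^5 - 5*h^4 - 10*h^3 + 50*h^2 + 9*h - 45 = (h + 1)*(h^4 - 6*h^3 - 4*h^2 + 54*h - 45) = (h - 1)*(h + 1)*(h^3 - 5*h^2 - 9*h + 45) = (h - 3)*(h - 1)*(h + 1)*(h^2 - 2*h - 15) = (h - 5)*(h - 3)*(h - 1)*(h + 1)*(h + 3)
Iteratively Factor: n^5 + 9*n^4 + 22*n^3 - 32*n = (n + 4)*(n^4 + 5*n^3 + 2*n^2 - 8*n) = n*(n + 4)*(n^3 + 5*n^2 + 2*n - 8) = n*(n + 2)*(n + 4)*(n^2 + 3*n - 4) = n*(n - 1)*(n + 2)*(n + 4)*(n + 4)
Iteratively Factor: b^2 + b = (b)*(b + 1)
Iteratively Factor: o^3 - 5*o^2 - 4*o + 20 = (o - 2)*(o^2 - 3*o - 10) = (o - 2)*(o + 2)*(o - 5)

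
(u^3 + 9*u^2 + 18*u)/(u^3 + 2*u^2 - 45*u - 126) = u/(u - 7)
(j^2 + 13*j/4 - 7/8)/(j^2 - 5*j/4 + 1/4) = (j + 7/2)/(j - 1)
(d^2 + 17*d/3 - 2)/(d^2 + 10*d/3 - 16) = (3*d - 1)/(3*d - 8)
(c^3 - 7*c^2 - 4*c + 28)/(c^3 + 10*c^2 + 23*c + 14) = (c^2 - 9*c + 14)/(c^2 + 8*c + 7)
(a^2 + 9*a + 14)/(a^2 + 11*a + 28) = (a + 2)/(a + 4)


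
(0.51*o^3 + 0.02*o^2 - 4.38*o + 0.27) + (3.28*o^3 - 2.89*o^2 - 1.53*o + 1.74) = 3.79*o^3 - 2.87*o^2 - 5.91*o + 2.01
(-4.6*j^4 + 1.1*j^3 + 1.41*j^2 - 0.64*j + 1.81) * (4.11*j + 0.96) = -18.906*j^5 + 0.105000000000001*j^4 + 6.8511*j^3 - 1.2768*j^2 + 6.8247*j + 1.7376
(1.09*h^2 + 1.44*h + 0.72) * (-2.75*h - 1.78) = -2.9975*h^3 - 5.9002*h^2 - 4.5432*h - 1.2816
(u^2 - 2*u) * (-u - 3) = -u^3 - u^2 + 6*u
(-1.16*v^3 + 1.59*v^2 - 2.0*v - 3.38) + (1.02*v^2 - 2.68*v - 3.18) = -1.16*v^3 + 2.61*v^2 - 4.68*v - 6.56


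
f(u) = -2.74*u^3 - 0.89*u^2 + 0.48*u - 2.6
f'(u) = -8.22*u^2 - 1.78*u + 0.48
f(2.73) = -63.67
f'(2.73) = -65.64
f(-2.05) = 16.28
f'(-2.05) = -30.42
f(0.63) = -3.34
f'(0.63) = -3.90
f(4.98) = -360.69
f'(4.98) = -212.24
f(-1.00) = -1.23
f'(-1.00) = -5.96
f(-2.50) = 33.45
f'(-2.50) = -46.44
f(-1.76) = 8.74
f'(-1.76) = -21.85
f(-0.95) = -1.51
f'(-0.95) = -5.25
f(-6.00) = 554.32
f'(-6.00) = -284.76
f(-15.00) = 9037.45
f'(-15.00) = -1822.32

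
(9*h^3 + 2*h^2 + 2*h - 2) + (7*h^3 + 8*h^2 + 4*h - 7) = 16*h^3 + 10*h^2 + 6*h - 9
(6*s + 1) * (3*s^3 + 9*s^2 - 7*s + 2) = 18*s^4 + 57*s^3 - 33*s^2 + 5*s + 2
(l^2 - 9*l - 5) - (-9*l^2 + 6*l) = 10*l^2 - 15*l - 5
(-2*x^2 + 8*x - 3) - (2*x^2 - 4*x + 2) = -4*x^2 + 12*x - 5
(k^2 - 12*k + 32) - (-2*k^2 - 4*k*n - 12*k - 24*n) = 3*k^2 + 4*k*n + 24*n + 32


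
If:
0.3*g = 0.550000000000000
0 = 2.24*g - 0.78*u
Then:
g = 1.83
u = 5.26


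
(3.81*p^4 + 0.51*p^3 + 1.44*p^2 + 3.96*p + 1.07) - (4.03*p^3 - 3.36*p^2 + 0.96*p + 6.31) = 3.81*p^4 - 3.52*p^3 + 4.8*p^2 + 3.0*p - 5.24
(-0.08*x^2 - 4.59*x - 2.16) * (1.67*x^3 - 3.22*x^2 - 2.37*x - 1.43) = -0.1336*x^5 - 7.4077*x^4 + 11.3622*x^3 + 17.9479*x^2 + 11.6829*x + 3.0888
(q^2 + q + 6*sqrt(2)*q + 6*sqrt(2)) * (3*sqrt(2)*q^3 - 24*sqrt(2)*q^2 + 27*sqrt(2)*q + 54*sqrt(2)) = 3*sqrt(2)*q^5 - 21*sqrt(2)*q^4 + 36*q^4 - 252*q^3 + 3*sqrt(2)*q^3 + 36*q^2 + 81*sqrt(2)*q^2 + 54*sqrt(2)*q + 972*q + 648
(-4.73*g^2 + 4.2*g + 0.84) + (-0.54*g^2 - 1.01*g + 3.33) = -5.27*g^2 + 3.19*g + 4.17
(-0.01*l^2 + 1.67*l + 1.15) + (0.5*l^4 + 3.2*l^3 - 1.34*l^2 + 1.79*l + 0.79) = 0.5*l^4 + 3.2*l^3 - 1.35*l^2 + 3.46*l + 1.94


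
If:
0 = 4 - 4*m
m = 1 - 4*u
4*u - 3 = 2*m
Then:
No Solution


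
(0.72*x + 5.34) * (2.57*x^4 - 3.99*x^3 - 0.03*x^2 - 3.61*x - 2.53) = 1.8504*x^5 + 10.851*x^4 - 21.3282*x^3 - 2.7594*x^2 - 21.099*x - 13.5102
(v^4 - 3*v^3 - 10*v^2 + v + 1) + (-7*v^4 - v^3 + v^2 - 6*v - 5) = -6*v^4 - 4*v^3 - 9*v^2 - 5*v - 4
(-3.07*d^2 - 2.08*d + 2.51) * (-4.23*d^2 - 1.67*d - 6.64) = 12.9861*d^4 + 13.9253*d^3 + 13.2411*d^2 + 9.6195*d - 16.6664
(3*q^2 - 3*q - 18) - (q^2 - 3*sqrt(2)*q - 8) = 2*q^2 - 3*q + 3*sqrt(2)*q - 10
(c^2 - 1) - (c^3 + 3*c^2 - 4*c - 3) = -c^3 - 2*c^2 + 4*c + 2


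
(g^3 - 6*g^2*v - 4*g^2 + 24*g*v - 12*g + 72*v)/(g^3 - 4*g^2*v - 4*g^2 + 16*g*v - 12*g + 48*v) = (-g + 6*v)/(-g + 4*v)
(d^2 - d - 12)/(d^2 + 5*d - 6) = (d^2 - d - 12)/(d^2 + 5*d - 6)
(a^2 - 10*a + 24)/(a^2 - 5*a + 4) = (a - 6)/(a - 1)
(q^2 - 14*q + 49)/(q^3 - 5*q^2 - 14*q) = (q - 7)/(q*(q + 2))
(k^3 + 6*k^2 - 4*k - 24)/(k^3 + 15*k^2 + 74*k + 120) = (k^2 - 4)/(k^2 + 9*k + 20)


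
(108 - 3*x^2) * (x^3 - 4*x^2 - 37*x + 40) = -3*x^5 + 12*x^4 + 219*x^3 - 552*x^2 - 3996*x + 4320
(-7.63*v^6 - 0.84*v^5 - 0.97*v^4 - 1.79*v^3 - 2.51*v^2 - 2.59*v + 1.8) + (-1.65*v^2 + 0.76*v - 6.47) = -7.63*v^6 - 0.84*v^5 - 0.97*v^4 - 1.79*v^3 - 4.16*v^2 - 1.83*v - 4.67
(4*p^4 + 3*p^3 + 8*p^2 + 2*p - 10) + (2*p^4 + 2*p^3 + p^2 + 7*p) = 6*p^4 + 5*p^3 + 9*p^2 + 9*p - 10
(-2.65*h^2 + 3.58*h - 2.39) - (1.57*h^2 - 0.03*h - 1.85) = -4.22*h^2 + 3.61*h - 0.54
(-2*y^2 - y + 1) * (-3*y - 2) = 6*y^3 + 7*y^2 - y - 2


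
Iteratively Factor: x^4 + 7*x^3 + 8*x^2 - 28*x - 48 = (x + 3)*(x^3 + 4*x^2 - 4*x - 16) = (x + 2)*(x + 3)*(x^2 + 2*x - 8) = (x + 2)*(x + 3)*(x + 4)*(x - 2)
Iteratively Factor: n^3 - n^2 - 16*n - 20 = (n + 2)*(n^2 - 3*n - 10) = (n + 2)^2*(n - 5)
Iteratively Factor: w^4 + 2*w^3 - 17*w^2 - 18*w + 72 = (w + 3)*(w^3 - w^2 - 14*w + 24) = (w - 3)*(w + 3)*(w^2 + 2*w - 8) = (w - 3)*(w + 3)*(w + 4)*(w - 2)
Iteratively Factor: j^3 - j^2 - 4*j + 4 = (j - 1)*(j^2 - 4) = (j - 2)*(j - 1)*(j + 2)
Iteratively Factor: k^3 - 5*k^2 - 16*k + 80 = (k - 5)*(k^2 - 16) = (k - 5)*(k + 4)*(k - 4)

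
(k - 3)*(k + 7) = k^2 + 4*k - 21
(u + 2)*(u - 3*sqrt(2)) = u^2 - 3*sqrt(2)*u + 2*u - 6*sqrt(2)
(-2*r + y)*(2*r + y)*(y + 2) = -4*r^2*y - 8*r^2 + y^3 + 2*y^2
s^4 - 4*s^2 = s^2*(s - 2)*(s + 2)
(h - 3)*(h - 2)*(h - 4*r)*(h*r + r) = h^4*r - 4*h^3*r^2 - 4*h^3*r + 16*h^2*r^2 + h^2*r - 4*h*r^2 + 6*h*r - 24*r^2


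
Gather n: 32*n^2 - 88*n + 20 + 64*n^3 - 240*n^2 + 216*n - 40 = 64*n^3 - 208*n^2 + 128*n - 20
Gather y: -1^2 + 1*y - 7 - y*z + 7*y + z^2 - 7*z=y*(8 - z) + z^2 - 7*z - 8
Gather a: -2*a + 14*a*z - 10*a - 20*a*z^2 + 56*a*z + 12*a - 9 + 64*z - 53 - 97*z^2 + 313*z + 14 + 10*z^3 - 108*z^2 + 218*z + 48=a*(-20*z^2 + 70*z) + 10*z^3 - 205*z^2 + 595*z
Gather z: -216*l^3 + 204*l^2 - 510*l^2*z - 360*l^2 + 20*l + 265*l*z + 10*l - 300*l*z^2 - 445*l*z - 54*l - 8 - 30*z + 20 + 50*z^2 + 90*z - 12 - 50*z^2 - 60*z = -216*l^3 - 156*l^2 - 300*l*z^2 - 24*l + z*(-510*l^2 - 180*l)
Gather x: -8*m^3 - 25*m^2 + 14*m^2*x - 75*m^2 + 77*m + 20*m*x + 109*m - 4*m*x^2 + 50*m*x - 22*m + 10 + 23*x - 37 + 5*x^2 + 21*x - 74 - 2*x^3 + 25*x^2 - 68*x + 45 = -8*m^3 - 100*m^2 + 164*m - 2*x^3 + x^2*(30 - 4*m) + x*(14*m^2 + 70*m - 24) - 56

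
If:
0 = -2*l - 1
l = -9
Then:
No Solution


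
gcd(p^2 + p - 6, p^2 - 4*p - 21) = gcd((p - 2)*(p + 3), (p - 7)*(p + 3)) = p + 3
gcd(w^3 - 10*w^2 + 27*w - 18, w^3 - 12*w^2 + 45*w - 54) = w^2 - 9*w + 18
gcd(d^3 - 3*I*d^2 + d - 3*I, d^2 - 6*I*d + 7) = d + I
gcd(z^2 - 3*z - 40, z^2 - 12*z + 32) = z - 8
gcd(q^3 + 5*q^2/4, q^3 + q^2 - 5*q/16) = q^2 + 5*q/4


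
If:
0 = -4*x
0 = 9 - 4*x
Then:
No Solution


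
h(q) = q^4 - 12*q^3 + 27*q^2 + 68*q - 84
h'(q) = 4*q^3 - 36*q^2 + 54*q + 68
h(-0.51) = -110.00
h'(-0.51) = 30.57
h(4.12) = 103.38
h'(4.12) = -40.86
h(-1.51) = -78.60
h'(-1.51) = -109.40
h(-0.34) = -103.51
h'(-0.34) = 45.32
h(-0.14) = -92.96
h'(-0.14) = 59.72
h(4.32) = 94.47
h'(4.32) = -48.08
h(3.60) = 118.81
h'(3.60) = -17.54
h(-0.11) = -91.14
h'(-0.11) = 61.62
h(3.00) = 120.00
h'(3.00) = 14.00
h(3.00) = 120.00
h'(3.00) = 14.00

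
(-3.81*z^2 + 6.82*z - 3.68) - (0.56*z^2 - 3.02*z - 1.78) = -4.37*z^2 + 9.84*z - 1.9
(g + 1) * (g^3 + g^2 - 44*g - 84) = g^4 + 2*g^3 - 43*g^2 - 128*g - 84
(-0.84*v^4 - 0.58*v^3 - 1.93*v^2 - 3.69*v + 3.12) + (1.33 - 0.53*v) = -0.84*v^4 - 0.58*v^3 - 1.93*v^2 - 4.22*v + 4.45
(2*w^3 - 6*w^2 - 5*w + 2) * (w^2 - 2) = 2*w^5 - 6*w^4 - 9*w^3 + 14*w^2 + 10*w - 4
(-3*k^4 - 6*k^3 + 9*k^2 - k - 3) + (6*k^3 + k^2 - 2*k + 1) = -3*k^4 + 10*k^2 - 3*k - 2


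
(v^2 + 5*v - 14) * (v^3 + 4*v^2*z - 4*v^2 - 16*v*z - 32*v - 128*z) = v^5 + 4*v^4*z + v^4 + 4*v^3*z - 66*v^3 - 264*v^2*z - 104*v^2 - 416*v*z + 448*v + 1792*z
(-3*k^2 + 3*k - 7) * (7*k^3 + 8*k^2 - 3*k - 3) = -21*k^5 - 3*k^4 - 16*k^3 - 56*k^2 + 12*k + 21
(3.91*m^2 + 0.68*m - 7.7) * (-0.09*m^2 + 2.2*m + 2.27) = -0.3519*m^4 + 8.5408*m^3 + 11.0647*m^2 - 15.3964*m - 17.479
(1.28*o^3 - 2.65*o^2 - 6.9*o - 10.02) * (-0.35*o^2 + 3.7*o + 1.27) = -0.448*o^5 + 5.6635*o^4 - 5.7644*o^3 - 25.3885*o^2 - 45.837*o - 12.7254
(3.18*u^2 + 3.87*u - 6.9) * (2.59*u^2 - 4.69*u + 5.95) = 8.2362*u^4 - 4.8909*u^3 - 17.1003*u^2 + 55.3875*u - 41.055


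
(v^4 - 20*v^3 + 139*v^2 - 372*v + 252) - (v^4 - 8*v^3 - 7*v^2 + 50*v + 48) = -12*v^3 + 146*v^2 - 422*v + 204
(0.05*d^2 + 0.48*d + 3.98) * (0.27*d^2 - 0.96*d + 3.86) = 0.0135*d^4 + 0.0816*d^3 + 0.8068*d^2 - 1.968*d + 15.3628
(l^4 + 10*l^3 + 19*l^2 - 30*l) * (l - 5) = l^5 + 5*l^4 - 31*l^3 - 125*l^2 + 150*l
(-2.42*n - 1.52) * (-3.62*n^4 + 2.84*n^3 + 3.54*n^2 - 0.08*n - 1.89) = 8.7604*n^5 - 1.3704*n^4 - 12.8836*n^3 - 5.1872*n^2 + 4.6954*n + 2.8728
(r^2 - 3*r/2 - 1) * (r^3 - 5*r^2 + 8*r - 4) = r^5 - 13*r^4/2 + 29*r^3/2 - 11*r^2 - 2*r + 4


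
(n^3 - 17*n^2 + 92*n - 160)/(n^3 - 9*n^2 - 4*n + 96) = (n - 5)/(n + 3)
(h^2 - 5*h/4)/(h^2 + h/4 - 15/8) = 2*h/(2*h + 3)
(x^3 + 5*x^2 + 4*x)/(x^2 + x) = x + 4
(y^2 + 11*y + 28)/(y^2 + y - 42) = (y + 4)/(y - 6)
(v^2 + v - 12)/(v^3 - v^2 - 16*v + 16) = (v - 3)/(v^2 - 5*v + 4)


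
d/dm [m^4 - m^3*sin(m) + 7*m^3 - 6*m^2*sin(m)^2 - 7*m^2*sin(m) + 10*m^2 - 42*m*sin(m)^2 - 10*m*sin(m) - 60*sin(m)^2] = -m^3*cos(m) + 4*m^3 - 3*m^2*sin(m) - 6*m^2*sin(2*m) - 7*m^2*cos(m) + 21*m^2 - 12*m*sin(m)^2 - 14*m*sin(m) - 42*m*sin(2*m) - 10*m*cos(m) + 20*m - 42*sin(m)^2 - 10*sin(m) - 60*sin(2*m)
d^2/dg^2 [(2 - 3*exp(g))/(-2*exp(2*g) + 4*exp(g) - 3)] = (12*exp(4*g) - 8*exp(3*g) - 60*exp(2*g) + 52*exp(g) + 3)*exp(g)/(8*exp(6*g) - 48*exp(5*g) + 132*exp(4*g) - 208*exp(3*g) + 198*exp(2*g) - 108*exp(g) + 27)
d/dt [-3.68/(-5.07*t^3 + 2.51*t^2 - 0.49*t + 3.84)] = (-55.9728*t^2 + 18.4736*t - 1.8032)/(5.07*t^3 - 2.51*t^2 + 0.49*t - 3.84)^2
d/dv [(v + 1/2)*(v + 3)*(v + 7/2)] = 3*v^2 + 14*v + 55/4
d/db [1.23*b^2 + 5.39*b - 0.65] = 2.46*b + 5.39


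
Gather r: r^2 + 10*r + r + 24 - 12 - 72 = r^2 + 11*r - 60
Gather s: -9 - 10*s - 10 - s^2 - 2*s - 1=-s^2 - 12*s - 20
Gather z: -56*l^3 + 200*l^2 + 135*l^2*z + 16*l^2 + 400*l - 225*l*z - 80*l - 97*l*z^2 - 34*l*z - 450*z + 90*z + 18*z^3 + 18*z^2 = -56*l^3 + 216*l^2 + 320*l + 18*z^3 + z^2*(18 - 97*l) + z*(135*l^2 - 259*l - 360)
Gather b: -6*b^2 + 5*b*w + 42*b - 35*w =-6*b^2 + b*(5*w + 42) - 35*w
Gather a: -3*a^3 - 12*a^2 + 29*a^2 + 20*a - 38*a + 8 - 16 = -3*a^3 + 17*a^2 - 18*a - 8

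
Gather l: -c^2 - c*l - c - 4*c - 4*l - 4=-c^2 - 5*c + l*(-c - 4) - 4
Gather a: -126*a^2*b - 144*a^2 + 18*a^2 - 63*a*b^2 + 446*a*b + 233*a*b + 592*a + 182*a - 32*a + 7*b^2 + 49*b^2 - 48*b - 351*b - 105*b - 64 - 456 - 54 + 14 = a^2*(-126*b - 126) + a*(-63*b^2 + 679*b + 742) + 56*b^2 - 504*b - 560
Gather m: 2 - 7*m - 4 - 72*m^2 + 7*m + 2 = -72*m^2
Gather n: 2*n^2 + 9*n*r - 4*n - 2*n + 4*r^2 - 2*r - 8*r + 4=2*n^2 + n*(9*r - 6) + 4*r^2 - 10*r + 4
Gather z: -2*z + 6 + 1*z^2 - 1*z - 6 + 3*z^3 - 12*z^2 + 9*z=3*z^3 - 11*z^2 + 6*z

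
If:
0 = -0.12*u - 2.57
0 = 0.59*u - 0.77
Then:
No Solution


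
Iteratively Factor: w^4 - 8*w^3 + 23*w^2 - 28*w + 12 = (w - 2)*(w^3 - 6*w^2 + 11*w - 6) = (w - 3)*(w - 2)*(w^2 - 3*w + 2) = (w - 3)*(w - 2)^2*(w - 1)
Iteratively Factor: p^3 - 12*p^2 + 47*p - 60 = (p - 5)*(p^2 - 7*p + 12) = (p - 5)*(p - 3)*(p - 4)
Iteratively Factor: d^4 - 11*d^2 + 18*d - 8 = (d - 2)*(d^3 + 2*d^2 - 7*d + 4) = (d - 2)*(d - 1)*(d^2 + 3*d - 4) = (d - 2)*(d - 1)^2*(d + 4)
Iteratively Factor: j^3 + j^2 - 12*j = (j + 4)*(j^2 - 3*j) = (j - 3)*(j + 4)*(j)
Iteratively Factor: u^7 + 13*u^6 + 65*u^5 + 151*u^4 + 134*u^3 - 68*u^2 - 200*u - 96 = (u + 2)*(u^6 + 11*u^5 + 43*u^4 + 65*u^3 + 4*u^2 - 76*u - 48) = (u + 2)*(u + 4)*(u^5 + 7*u^4 + 15*u^3 + 5*u^2 - 16*u - 12) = (u + 2)*(u + 3)*(u + 4)*(u^4 + 4*u^3 + 3*u^2 - 4*u - 4) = (u + 2)^2*(u + 3)*(u + 4)*(u^3 + 2*u^2 - u - 2) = (u + 1)*(u + 2)^2*(u + 3)*(u + 4)*(u^2 + u - 2) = (u + 1)*(u + 2)^3*(u + 3)*(u + 4)*(u - 1)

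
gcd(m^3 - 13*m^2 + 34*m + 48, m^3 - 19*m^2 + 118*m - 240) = m^2 - 14*m + 48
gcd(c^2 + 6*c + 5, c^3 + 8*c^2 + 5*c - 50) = c + 5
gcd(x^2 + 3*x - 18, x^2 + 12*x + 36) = x + 6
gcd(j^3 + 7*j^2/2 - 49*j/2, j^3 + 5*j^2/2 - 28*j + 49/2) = j^2 + 7*j/2 - 49/2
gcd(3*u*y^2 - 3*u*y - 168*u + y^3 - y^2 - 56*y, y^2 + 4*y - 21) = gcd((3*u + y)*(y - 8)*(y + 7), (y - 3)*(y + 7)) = y + 7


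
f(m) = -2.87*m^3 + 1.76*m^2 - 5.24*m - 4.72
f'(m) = -8.61*m^2 + 3.52*m - 5.24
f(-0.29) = -2.98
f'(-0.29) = -6.98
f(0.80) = -9.26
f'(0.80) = -7.93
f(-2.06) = 38.63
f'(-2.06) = -49.03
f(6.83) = -872.82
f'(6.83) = -382.85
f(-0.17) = -3.76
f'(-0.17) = -6.09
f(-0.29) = -2.98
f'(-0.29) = -6.98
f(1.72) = -23.13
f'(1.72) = -24.66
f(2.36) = -45.01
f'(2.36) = -44.89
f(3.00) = -82.09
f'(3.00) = -72.17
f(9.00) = -2001.55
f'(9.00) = -670.97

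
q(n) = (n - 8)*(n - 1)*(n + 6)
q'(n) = (n - 8)*(n - 1) + (n - 8)*(n + 6) + (n - 1)*(n + 6)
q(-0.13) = 53.93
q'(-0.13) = -45.17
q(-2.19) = 123.85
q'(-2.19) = -18.47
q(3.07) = -92.56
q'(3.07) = -36.15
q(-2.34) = 126.40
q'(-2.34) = -15.53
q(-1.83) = 116.00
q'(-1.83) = -24.97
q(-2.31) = 125.93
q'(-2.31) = -16.13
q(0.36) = 31.10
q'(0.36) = -47.77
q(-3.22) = 131.63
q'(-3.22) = 4.43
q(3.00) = -90.00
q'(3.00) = -37.00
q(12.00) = 792.00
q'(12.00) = 314.00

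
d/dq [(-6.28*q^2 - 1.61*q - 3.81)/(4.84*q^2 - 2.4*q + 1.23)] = (22.8644*q^2 + 21.432*q - 11.1243)/(23.4256*q^4 - 23.232*q^3 + 17.6664*q^2 - 5.904*q + 1.5129)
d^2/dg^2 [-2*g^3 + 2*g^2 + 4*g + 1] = 4 - 12*g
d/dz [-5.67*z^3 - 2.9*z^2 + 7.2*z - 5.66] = -17.01*z^2 - 5.8*z + 7.2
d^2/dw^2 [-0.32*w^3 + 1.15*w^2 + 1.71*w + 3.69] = 2.3 - 1.92*w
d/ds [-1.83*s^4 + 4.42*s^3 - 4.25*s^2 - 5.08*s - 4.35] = -7.32*s^3 + 13.26*s^2 - 8.5*s - 5.08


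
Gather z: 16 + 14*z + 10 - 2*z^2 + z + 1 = -2*z^2 + 15*z + 27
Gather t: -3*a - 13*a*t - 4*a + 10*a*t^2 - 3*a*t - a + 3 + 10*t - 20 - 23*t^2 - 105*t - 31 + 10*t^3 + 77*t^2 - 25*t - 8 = -8*a + 10*t^3 + t^2*(10*a + 54) + t*(-16*a - 120) - 56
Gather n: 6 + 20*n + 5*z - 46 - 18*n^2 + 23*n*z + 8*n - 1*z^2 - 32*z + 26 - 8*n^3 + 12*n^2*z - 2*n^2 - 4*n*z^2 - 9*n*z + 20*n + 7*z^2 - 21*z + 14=-8*n^3 + n^2*(12*z - 20) + n*(-4*z^2 + 14*z + 48) + 6*z^2 - 48*z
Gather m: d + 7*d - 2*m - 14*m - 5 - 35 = 8*d - 16*m - 40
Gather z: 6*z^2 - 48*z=6*z^2 - 48*z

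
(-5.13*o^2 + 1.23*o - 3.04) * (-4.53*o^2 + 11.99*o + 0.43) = 23.2389*o^4 - 67.0806*o^3 + 26.313*o^2 - 35.9207*o - 1.3072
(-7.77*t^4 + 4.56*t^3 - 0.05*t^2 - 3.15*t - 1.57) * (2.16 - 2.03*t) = 15.7731*t^5 - 26.04*t^4 + 9.9511*t^3 + 6.2865*t^2 - 3.6169*t - 3.3912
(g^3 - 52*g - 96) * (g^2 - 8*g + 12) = g^5 - 8*g^4 - 40*g^3 + 320*g^2 + 144*g - 1152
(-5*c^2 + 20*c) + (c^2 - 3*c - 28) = -4*c^2 + 17*c - 28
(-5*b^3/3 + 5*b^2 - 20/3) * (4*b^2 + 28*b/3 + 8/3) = -20*b^5/3 + 40*b^4/9 + 380*b^3/9 - 40*b^2/3 - 560*b/9 - 160/9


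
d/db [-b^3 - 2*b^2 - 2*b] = -3*b^2 - 4*b - 2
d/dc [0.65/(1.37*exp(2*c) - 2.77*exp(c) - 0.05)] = (1.8005 - 1.781*exp(c))*exp(c)/(-1.37*exp(2*c) + 2.77*exp(c) + 0.05)^2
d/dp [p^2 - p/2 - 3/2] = 2*p - 1/2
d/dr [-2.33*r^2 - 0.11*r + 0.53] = -4.66*r - 0.11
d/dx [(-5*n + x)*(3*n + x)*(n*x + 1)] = -15*n^3 - 4*n^2*x + 3*n*x^2 - 2*n + 2*x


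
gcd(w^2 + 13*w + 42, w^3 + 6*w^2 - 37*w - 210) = w + 7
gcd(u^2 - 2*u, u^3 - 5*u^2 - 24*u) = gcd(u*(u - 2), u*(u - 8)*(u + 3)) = u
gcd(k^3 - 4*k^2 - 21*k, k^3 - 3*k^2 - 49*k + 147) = k - 7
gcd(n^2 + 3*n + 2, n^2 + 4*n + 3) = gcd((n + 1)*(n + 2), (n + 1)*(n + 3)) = n + 1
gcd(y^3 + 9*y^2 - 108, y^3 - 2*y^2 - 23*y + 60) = y - 3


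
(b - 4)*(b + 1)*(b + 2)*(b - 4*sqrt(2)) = b^4 - 4*sqrt(2)*b^3 - b^3 - 10*b^2 + 4*sqrt(2)*b^2 - 8*b + 40*sqrt(2)*b + 32*sqrt(2)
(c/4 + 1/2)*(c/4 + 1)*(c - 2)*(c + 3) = c^4/16 + 7*c^3/16 + c^2/2 - 7*c/4 - 3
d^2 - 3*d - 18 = (d - 6)*(d + 3)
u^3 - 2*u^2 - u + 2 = (u - 2)*(u - 1)*(u + 1)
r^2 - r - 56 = (r - 8)*(r + 7)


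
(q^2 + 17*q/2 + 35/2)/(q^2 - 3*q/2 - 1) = (2*q^2 + 17*q + 35)/(2*q^2 - 3*q - 2)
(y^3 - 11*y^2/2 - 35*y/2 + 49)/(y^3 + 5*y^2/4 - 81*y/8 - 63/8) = 4*(y^2 - 9*y + 14)/(4*y^2 - 9*y - 9)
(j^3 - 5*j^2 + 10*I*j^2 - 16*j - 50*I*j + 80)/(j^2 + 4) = (j^2 + j*(-5 + 8*I) - 40*I)/(j - 2*I)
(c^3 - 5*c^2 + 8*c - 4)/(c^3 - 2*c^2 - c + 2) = (c - 2)/(c + 1)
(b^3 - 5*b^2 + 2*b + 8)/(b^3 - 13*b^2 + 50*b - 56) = (b + 1)/(b - 7)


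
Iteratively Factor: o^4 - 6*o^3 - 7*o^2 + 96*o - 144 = (o - 3)*(o^3 - 3*o^2 - 16*o + 48) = (o - 3)^2*(o^2 - 16) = (o - 3)^2*(o + 4)*(o - 4)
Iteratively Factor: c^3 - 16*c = (c)*(c^2 - 16) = c*(c + 4)*(c - 4)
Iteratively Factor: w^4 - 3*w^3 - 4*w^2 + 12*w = (w)*(w^3 - 3*w^2 - 4*w + 12) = w*(w + 2)*(w^2 - 5*w + 6) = w*(w - 2)*(w + 2)*(w - 3)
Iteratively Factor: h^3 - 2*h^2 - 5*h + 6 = (h - 3)*(h^2 + h - 2) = (h - 3)*(h + 2)*(h - 1)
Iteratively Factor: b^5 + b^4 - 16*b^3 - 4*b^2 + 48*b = (b + 4)*(b^4 - 3*b^3 - 4*b^2 + 12*b) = b*(b + 4)*(b^3 - 3*b^2 - 4*b + 12) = b*(b - 3)*(b + 4)*(b^2 - 4) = b*(b - 3)*(b - 2)*(b + 4)*(b + 2)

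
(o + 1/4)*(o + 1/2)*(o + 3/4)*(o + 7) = o^4 + 17*o^3/2 + 179*o^2/16 + 157*o/32 + 21/32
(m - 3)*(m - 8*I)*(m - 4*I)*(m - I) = m^4 - 3*m^3 - 13*I*m^3 - 44*m^2 + 39*I*m^2 + 132*m + 32*I*m - 96*I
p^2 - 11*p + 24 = (p - 8)*(p - 3)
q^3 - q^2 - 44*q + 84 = (q - 6)*(q - 2)*(q + 7)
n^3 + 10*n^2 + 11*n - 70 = (n - 2)*(n + 5)*(n + 7)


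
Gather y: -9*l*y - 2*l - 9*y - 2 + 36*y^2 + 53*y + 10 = -2*l + 36*y^2 + y*(44 - 9*l) + 8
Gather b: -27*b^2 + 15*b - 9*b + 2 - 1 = -27*b^2 + 6*b + 1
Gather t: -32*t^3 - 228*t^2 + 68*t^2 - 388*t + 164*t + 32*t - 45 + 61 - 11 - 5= -32*t^3 - 160*t^2 - 192*t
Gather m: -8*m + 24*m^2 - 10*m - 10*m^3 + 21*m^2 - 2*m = -10*m^3 + 45*m^2 - 20*m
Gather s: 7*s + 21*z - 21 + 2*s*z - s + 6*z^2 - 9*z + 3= s*(2*z + 6) + 6*z^2 + 12*z - 18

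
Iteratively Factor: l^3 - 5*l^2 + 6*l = (l - 2)*(l^2 - 3*l) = l*(l - 2)*(l - 3)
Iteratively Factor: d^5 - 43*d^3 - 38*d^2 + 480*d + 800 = (d + 4)*(d^4 - 4*d^3 - 27*d^2 + 70*d + 200) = (d - 5)*(d + 4)*(d^3 + d^2 - 22*d - 40) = (d - 5)*(d + 4)^2*(d^2 - 3*d - 10) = (d - 5)*(d + 2)*(d + 4)^2*(d - 5)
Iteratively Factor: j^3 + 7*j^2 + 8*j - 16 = (j + 4)*(j^2 + 3*j - 4) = (j + 4)^2*(j - 1)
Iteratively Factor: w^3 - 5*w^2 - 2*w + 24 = (w - 4)*(w^2 - w - 6) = (w - 4)*(w - 3)*(w + 2)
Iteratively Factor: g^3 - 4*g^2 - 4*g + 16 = (g - 2)*(g^2 - 2*g - 8) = (g - 2)*(g + 2)*(g - 4)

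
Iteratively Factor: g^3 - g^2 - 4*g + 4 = (g + 2)*(g^2 - 3*g + 2) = (g - 1)*(g + 2)*(g - 2)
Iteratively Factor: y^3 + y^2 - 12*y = (y)*(y^2 + y - 12) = y*(y + 4)*(y - 3)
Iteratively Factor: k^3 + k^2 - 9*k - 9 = (k + 3)*(k^2 - 2*k - 3) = (k + 1)*(k + 3)*(k - 3)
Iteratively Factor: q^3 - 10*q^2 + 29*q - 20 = (q - 5)*(q^2 - 5*q + 4) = (q - 5)*(q - 4)*(q - 1)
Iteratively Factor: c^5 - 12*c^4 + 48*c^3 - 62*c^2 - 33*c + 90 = (c - 2)*(c^4 - 10*c^3 + 28*c^2 - 6*c - 45) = (c - 3)*(c - 2)*(c^3 - 7*c^2 + 7*c + 15) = (c - 3)^2*(c - 2)*(c^2 - 4*c - 5) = (c - 3)^2*(c - 2)*(c + 1)*(c - 5)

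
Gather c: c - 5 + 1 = c - 4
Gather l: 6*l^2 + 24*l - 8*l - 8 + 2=6*l^2 + 16*l - 6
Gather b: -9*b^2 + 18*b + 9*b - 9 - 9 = -9*b^2 + 27*b - 18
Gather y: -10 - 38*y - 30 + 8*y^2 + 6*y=8*y^2 - 32*y - 40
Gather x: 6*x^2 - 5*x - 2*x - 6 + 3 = 6*x^2 - 7*x - 3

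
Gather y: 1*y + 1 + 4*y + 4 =5*y + 5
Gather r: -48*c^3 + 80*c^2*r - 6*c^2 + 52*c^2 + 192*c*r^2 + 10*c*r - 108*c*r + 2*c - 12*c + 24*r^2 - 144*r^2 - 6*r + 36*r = -48*c^3 + 46*c^2 - 10*c + r^2*(192*c - 120) + r*(80*c^2 - 98*c + 30)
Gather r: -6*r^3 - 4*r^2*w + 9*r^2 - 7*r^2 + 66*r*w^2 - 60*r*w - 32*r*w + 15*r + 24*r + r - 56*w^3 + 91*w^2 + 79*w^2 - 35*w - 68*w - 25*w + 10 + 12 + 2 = -6*r^3 + r^2*(2 - 4*w) + r*(66*w^2 - 92*w + 40) - 56*w^3 + 170*w^2 - 128*w + 24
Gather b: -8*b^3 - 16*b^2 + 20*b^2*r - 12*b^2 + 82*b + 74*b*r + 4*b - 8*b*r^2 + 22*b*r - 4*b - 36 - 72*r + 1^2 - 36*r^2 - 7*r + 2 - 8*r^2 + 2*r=-8*b^3 + b^2*(20*r - 28) + b*(-8*r^2 + 96*r + 82) - 44*r^2 - 77*r - 33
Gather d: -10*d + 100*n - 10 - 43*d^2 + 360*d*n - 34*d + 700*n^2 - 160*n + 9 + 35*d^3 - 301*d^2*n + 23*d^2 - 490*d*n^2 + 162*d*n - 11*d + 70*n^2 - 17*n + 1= 35*d^3 + d^2*(-301*n - 20) + d*(-490*n^2 + 522*n - 55) + 770*n^2 - 77*n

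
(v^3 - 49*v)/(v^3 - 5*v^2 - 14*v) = (v + 7)/(v + 2)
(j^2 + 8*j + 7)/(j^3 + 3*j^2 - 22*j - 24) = (j + 7)/(j^2 + 2*j - 24)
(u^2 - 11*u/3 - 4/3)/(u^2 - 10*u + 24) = (u + 1/3)/(u - 6)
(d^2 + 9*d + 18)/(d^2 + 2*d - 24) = (d + 3)/(d - 4)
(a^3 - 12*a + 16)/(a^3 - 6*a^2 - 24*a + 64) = (a - 2)/(a - 8)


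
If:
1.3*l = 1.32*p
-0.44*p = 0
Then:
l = 0.00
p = 0.00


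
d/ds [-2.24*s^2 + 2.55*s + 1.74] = 2.55 - 4.48*s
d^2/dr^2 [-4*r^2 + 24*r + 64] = -8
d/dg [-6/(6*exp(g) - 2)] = 9*exp(g)/(3*exp(g) - 1)^2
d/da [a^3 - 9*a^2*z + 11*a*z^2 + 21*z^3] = 3*a^2 - 18*a*z + 11*z^2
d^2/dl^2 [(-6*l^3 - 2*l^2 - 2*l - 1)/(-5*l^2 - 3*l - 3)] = 2*(-16*l^3 + 147*l^2 + 117*l - 6)/(125*l^6 + 225*l^5 + 360*l^4 + 297*l^3 + 216*l^2 + 81*l + 27)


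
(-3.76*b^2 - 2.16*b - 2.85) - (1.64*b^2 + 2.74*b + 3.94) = -5.4*b^2 - 4.9*b - 6.79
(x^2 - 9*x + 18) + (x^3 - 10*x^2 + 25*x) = x^3 - 9*x^2 + 16*x + 18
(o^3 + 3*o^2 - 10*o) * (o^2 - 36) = o^5 + 3*o^4 - 46*o^3 - 108*o^2 + 360*o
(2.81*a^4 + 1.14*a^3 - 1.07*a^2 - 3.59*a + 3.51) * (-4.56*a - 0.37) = -12.8136*a^5 - 6.2381*a^4 + 4.4574*a^3 + 16.7663*a^2 - 14.6773*a - 1.2987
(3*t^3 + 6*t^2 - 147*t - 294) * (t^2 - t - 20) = 3*t^5 + 3*t^4 - 213*t^3 - 267*t^2 + 3234*t + 5880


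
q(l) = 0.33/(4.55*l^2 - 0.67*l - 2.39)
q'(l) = 0.33*(0.67 - 9.1*l)/(4.55*l^2 - 0.67*l - 2.39)^2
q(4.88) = 0.00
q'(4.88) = -0.00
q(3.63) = 0.01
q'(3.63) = -0.00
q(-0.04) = -0.14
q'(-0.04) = 0.06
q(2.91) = 0.01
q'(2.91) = -0.01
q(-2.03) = 0.02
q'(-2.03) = 0.02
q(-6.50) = 0.00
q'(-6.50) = 0.00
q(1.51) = 0.05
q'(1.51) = -0.09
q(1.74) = 0.03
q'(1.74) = -0.05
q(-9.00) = 0.00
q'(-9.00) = 0.00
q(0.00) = -0.14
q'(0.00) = 0.04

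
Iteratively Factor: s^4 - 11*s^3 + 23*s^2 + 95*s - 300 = (s - 5)*(s^3 - 6*s^2 - 7*s + 60) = (s - 5)*(s - 4)*(s^2 - 2*s - 15) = (s - 5)^2*(s - 4)*(s + 3)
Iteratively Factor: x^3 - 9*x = (x + 3)*(x^2 - 3*x) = (x - 3)*(x + 3)*(x)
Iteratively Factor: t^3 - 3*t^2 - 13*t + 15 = (t + 3)*(t^2 - 6*t + 5) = (t - 1)*(t + 3)*(t - 5)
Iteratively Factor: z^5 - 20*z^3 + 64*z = (z)*(z^4 - 20*z^2 + 64) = z*(z - 4)*(z^3 + 4*z^2 - 4*z - 16) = z*(z - 4)*(z + 4)*(z^2 - 4) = z*(z - 4)*(z + 2)*(z + 4)*(z - 2)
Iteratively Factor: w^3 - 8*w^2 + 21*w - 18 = (w - 2)*(w^2 - 6*w + 9) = (w - 3)*(w - 2)*(w - 3)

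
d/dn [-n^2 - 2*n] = -2*n - 2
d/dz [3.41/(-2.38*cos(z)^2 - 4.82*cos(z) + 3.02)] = -(16.2316*cos(z) + 16.4362)*sin(z)/(2.38*cos(z)^2 + 4.82*cos(z) - 3.02)^2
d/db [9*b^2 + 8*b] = 18*b + 8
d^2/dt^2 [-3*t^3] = -18*t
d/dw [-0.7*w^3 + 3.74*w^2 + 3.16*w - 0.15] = -2.1*w^2 + 7.48*w + 3.16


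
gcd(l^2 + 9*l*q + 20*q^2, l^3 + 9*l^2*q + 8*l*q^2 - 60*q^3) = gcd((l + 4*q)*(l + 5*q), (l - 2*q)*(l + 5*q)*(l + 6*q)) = l + 5*q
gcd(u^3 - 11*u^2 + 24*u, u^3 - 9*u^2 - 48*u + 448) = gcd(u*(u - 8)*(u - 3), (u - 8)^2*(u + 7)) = u - 8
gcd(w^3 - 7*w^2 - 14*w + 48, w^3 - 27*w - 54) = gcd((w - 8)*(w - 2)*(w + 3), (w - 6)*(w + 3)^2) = w + 3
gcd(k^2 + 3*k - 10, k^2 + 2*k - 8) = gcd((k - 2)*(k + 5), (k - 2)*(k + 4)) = k - 2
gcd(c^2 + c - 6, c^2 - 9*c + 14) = c - 2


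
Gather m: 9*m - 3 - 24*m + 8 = 5 - 15*m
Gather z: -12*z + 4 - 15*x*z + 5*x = 5*x + z*(-15*x - 12) + 4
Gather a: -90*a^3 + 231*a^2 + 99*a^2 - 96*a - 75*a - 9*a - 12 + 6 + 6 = -90*a^3 + 330*a^2 - 180*a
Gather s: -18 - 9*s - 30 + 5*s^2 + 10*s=5*s^2 + s - 48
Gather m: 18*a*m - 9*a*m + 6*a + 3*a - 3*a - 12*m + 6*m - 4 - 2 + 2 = 6*a + m*(9*a - 6) - 4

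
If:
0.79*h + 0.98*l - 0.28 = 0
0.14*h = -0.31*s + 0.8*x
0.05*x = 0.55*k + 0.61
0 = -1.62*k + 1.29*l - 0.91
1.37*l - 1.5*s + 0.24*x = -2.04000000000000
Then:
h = 1.13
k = -1.06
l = -0.63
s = 0.87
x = 0.54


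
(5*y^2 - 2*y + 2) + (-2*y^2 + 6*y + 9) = 3*y^2 + 4*y + 11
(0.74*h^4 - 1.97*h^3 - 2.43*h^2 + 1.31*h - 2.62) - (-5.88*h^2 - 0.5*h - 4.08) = 0.74*h^4 - 1.97*h^3 + 3.45*h^2 + 1.81*h + 1.46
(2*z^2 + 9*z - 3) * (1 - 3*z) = -6*z^3 - 25*z^2 + 18*z - 3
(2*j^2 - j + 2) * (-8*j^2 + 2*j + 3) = -16*j^4 + 12*j^3 - 12*j^2 + j + 6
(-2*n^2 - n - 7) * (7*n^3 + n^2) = -14*n^5 - 9*n^4 - 50*n^3 - 7*n^2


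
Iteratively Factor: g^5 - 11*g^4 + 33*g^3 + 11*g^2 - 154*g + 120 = (g - 1)*(g^4 - 10*g^3 + 23*g^2 + 34*g - 120) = (g - 5)*(g - 1)*(g^3 - 5*g^2 - 2*g + 24) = (g - 5)*(g - 4)*(g - 1)*(g^2 - g - 6) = (g - 5)*(g - 4)*(g - 1)*(g + 2)*(g - 3)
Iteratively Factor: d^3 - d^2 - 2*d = (d)*(d^2 - d - 2) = d*(d + 1)*(d - 2)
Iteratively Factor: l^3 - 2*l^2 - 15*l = (l - 5)*(l^2 + 3*l) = (l - 5)*(l + 3)*(l)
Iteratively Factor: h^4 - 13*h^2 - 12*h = (h)*(h^3 - 13*h - 12) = h*(h - 4)*(h^2 + 4*h + 3) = h*(h - 4)*(h + 3)*(h + 1)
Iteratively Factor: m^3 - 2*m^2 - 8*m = (m - 4)*(m^2 + 2*m) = (m - 4)*(m + 2)*(m)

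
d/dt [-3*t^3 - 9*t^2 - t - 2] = -9*t^2 - 18*t - 1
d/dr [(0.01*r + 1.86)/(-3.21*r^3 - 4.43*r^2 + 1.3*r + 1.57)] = (0.0642*r^3 + 17.9561*r^2 + 16.4796*r - 2.4023)/(10.3041*r^6 + 28.4406*r^5 + 11.2789*r^4 - 21.5974*r^3 - 12.2202*r^2 + 4.082*r + 2.4649)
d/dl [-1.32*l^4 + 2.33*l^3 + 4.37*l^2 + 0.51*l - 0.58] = -5.28*l^3 + 6.99*l^2 + 8.74*l + 0.51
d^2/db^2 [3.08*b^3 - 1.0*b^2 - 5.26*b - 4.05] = 18.48*b - 2.0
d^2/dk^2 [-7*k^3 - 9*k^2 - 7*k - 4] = -42*k - 18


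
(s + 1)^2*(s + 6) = s^3 + 8*s^2 + 13*s + 6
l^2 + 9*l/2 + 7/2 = (l + 1)*(l + 7/2)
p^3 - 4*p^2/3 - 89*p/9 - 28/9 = (p - 4)*(p + 1/3)*(p + 7/3)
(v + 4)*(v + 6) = v^2 + 10*v + 24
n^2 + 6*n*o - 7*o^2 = (n - o)*(n + 7*o)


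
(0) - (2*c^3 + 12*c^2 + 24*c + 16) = -2*c^3 - 12*c^2 - 24*c - 16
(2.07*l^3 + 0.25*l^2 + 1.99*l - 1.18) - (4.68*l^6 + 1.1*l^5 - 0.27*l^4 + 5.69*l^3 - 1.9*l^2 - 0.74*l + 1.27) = -4.68*l^6 - 1.1*l^5 + 0.27*l^4 - 3.62*l^3 + 2.15*l^2 + 2.73*l - 2.45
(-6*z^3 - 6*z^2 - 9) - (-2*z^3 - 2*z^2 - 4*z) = -4*z^3 - 4*z^2 + 4*z - 9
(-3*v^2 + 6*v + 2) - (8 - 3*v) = -3*v^2 + 9*v - 6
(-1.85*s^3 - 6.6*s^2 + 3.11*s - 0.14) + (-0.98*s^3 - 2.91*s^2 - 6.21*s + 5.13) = -2.83*s^3 - 9.51*s^2 - 3.1*s + 4.99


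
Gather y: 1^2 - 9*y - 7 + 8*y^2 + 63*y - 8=8*y^2 + 54*y - 14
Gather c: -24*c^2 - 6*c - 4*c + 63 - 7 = -24*c^2 - 10*c + 56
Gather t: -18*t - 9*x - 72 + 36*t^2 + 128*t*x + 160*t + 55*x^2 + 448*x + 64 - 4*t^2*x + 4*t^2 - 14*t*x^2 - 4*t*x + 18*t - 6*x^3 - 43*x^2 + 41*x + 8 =t^2*(40 - 4*x) + t*(-14*x^2 + 124*x + 160) - 6*x^3 + 12*x^2 + 480*x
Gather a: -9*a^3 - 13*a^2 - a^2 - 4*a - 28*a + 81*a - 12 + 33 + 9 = -9*a^3 - 14*a^2 + 49*a + 30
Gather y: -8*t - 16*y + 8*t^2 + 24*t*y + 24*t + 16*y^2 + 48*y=8*t^2 + 16*t + 16*y^2 + y*(24*t + 32)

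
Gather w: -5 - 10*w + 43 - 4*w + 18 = 56 - 14*w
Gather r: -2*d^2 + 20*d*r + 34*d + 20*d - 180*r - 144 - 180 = -2*d^2 + 54*d + r*(20*d - 180) - 324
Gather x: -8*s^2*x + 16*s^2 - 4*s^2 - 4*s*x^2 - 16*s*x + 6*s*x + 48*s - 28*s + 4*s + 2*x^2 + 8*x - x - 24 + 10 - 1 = 12*s^2 + 24*s + x^2*(2 - 4*s) + x*(-8*s^2 - 10*s + 7) - 15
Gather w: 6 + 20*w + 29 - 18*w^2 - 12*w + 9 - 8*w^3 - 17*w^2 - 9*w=-8*w^3 - 35*w^2 - w + 44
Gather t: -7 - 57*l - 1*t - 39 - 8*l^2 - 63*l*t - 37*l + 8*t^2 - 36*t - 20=-8*l^2 - 94*l + 8*t^2 + t*(-63*l - 37) - 66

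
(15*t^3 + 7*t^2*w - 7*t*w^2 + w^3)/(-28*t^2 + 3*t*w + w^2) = (15*t^3 + 7*t^2*w - 7*t*w^2 + w^3)/(-28*t^2 + 3*t*w + w^2)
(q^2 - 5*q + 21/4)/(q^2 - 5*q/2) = (4*q^2 - 20*q + 21)/(2*q*(2*q - 5))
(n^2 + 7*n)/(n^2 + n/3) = 3*(n + 7)/(3*n + 1)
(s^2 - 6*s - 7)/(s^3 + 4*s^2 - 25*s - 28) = (s - 7)/(s^2 + 3*s - 28)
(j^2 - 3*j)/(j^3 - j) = (j - 3)/(j^2 - 1)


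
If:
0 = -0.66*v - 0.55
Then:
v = -0.83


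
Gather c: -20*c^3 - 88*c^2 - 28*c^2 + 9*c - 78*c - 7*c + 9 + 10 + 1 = -20*c^3 - 116*c^2 - 76*c + 20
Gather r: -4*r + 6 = 6 - 4*r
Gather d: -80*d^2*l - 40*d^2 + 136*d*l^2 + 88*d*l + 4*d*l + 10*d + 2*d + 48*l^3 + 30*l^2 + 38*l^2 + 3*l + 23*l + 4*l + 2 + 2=d^2*(-80*l - 40) + d*(136*l^2 + 92*l + 12) + 48*l^3 + 68*l^2 + 30*l + 4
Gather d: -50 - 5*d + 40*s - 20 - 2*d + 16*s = -7*d + 56*s - 70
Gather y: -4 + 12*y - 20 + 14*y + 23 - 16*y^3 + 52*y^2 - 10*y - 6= -16*y^3 + 52*y^2 + 16*y - 7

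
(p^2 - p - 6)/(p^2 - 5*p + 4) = (p^2 - p - 6)/(p^2 - 5*p + 4)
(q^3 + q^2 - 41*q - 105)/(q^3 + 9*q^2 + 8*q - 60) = (q^2 - 4*q - 21)/(q^2 + 4*q - 12)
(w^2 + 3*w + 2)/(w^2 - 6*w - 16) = (w + 1)/(w - 8)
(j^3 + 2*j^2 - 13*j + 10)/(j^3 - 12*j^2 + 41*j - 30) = (j^2 + 3*j - 10)/(j^2 - 11*j + 30)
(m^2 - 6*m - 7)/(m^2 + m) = (m - 7)/m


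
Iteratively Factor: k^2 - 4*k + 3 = (k - 3)*(k - 1)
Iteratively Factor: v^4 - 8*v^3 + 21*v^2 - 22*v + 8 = (v - 2)*(v^3 - 6*v^2 + 9*v - 4) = (v - 4)*(v - 2)*(v^2 - 2*v + 1) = (v - 4)*(v - 2)*(v - 1)*(v - 1)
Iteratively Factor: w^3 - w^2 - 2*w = (w - 2)*(w^2 + w) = (w - 2)*(w + 1)*(w)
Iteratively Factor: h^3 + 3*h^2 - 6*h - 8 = (h + 4)*(h^2 - h - 2) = (h - 2)*(h + 4)*(h + 1)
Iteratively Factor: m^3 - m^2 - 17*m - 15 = (m + 3)*(m^2 - 4*m - 5) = (m + 1)*(m + 3)*(m - 5)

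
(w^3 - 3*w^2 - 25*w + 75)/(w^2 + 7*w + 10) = (w^2 - 8*w + 15)/(w + 2)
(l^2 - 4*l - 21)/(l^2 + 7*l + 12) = (l - 7)/(l + 4)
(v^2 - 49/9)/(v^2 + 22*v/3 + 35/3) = (v - 7/3)/(v + 5)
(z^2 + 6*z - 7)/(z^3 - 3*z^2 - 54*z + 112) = (z - 1)/(z^2 - 10*z + 16)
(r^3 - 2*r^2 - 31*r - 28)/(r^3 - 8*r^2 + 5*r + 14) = (r + 4)/(r - 2)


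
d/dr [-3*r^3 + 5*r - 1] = 5 - 9*r^2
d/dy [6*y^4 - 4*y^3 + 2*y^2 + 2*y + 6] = 24*y^3 - 12*y^2 + 4*y + 2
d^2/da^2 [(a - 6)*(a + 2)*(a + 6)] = 6*a + 4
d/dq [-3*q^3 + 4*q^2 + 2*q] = -9*q^2 + 8*q + 2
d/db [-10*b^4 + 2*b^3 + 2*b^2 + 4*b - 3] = -40*b^3 + 6*b^2 + 4*b + 4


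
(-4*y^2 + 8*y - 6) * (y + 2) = -4*y^3 + 10*y - 12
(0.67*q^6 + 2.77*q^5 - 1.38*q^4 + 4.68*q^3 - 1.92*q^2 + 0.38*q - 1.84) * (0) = 0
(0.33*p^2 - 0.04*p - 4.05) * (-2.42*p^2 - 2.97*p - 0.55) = -0.7986*p^4 - 0.8833*p^3 + 9.7383*p^2 + 12.0505*p + 2.2275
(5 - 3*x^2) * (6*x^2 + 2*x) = -18*x^4 - 6*x^3 + 30*x^2 + 10*x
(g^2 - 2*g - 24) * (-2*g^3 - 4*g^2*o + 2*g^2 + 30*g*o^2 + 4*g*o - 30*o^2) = -2*g^5 - 4*g^4*o + 6*g^4 + 30*g^3*o^2 + 12*g^3*o + 44*g^3 - 90*g^2*o^2 + 88*g^2*o - 48*g^2 - 660*g*o^2 - 96*g*o + 720*o^2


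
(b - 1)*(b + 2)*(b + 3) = b^3 + 4*b^2 + b - 6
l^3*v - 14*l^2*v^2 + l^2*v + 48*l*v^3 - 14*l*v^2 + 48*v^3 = (l - 8*v)*(l - 6*v)*(l*v + v)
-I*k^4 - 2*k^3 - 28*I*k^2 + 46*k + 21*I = (k - 7*I)*(k + I)*(k + 3*I)*(-I*k + 1)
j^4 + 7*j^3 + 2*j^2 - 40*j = j*(j - 2)*(j + 4)*(j + 5)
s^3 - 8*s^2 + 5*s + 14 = (s - 7)*(s - 2)*(s + 1)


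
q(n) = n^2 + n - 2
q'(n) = 2*n + 1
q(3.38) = 12.80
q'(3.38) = 7.76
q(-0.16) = -2.13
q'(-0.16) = 0.68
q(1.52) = 1.83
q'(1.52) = 4.04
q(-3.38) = 6.04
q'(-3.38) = -5.76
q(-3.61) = 7.42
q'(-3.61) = -6.22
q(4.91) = 27.02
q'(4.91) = 10.82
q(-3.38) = 6.04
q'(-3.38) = -5.76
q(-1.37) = -1.49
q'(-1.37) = -1.74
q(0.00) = -2.00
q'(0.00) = 1.00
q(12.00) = 154.00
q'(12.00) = 25.00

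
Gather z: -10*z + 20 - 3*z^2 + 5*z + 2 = -3*z^2 - 5*z + 22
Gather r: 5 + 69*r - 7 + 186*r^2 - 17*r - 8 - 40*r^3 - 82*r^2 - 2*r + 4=-40*r^3 + 104*r^2 + 50*r - 6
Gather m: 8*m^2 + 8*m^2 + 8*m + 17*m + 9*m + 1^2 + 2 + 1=16*m^2 + 34*m + 4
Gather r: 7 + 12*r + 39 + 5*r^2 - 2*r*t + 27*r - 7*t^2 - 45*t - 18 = 5*r^2 + r*(39 - 2*t) - 7*t^2 - 45*t + 28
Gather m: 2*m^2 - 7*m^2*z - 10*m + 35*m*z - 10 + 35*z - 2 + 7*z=m^2*(2 - 7*z) + m*(35*z - 10) + 42*z - 12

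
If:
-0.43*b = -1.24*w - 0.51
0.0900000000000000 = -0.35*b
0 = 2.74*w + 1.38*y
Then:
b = -0.26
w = -0.50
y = 0.99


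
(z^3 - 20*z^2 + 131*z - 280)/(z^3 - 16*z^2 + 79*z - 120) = (z - 7)/(z - 3)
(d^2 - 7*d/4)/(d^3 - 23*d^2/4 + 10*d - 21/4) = d/(d^2 - 4*d + 3)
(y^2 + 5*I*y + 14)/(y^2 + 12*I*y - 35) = (y - 2*I)/(y + 5*I)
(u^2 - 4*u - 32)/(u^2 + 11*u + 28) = (u - 8)/(u + 7)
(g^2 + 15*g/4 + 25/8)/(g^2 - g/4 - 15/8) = (2*g + 5)/(2*g - 3)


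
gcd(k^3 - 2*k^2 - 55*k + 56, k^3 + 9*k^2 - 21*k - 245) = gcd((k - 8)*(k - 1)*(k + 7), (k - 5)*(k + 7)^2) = k + 7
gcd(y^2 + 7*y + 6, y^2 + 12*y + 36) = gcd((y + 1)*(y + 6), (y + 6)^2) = y + 6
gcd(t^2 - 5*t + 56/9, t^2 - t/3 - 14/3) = t - 7/3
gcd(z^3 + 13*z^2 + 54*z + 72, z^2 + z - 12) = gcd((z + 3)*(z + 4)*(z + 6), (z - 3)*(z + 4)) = z + 4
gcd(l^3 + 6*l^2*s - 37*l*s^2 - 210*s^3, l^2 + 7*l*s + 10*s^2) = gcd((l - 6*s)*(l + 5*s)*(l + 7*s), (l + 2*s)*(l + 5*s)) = l + 5*s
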